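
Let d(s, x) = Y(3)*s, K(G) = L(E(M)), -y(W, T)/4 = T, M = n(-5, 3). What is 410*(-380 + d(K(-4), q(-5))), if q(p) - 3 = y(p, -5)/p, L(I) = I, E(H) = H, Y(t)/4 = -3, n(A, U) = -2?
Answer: -145960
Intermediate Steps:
M = -2
Y(t) = -12 (Y(t) = 4*(-3) = -12)
y(W, T) = -4*T
K(G) = -2
q(p) = 3 + 20/p (q(p) = 3 + (-4*(-5))/p = 3 + 20/p)
d(s, x) = -12*s
410*(-380 + d(K(-4), q(-5))) = 410*(-380 - 12*(-2)) = 410*(-380 + 24) = 410*(-356) = -145960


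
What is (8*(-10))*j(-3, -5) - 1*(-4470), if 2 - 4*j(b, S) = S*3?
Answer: 4130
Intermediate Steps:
j(b, S) = 1/2 - 3*S/4 (j(b, S) = 1/2 - S*3/4 = 1/2 - 3*S/4)
(8*(-10))*j(-3, -5) - 1*(-4470) = (8*(-10))*(1/2 - 3/4*(-5)) - 1*(-4470) = -80*(1/2 + 15/4) + 4470 = -80*17/4 + 4470 = -340 + 4470 = 4130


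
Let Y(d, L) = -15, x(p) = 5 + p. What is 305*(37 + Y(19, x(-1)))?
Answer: 6710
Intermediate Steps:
305*(37 + Y(19, x(-1))) = 305*(37 - 15) = 305*22 = 6710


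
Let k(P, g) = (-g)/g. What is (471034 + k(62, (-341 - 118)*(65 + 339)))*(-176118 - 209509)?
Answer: -181643042691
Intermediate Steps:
k(P, g) = -1
(471034 + k(62, (-341 - 118)*(65 + 339)))*(-176118 - 209509) = (471034 - 1)*(-176118 - 209509) = 471033*(-385627) = -181643042691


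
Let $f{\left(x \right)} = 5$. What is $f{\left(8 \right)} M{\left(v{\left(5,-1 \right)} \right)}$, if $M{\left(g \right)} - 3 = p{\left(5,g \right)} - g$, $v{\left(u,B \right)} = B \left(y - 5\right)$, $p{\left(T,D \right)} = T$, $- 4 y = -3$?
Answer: $\frac{75}{4} \approx 18.75$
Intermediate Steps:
$y = \frac{3}{4}$ ($y = \left(- \frac{1}{4}\right) \left(-3\right) = \frac{3}{4} \approx 0.75$)
$v{\left(u,B \right)} = - \frac{17 B}{4}$ ($v{\left(u,B \right)} = B \left(\frac{3}{4} - 5\right) = B \left(- \frac{17}{4}\right) = - \frac{17 B}{4}$)
$M{\left(g \right)} = 8 - g$ ($M{\left(g \right)} = 3 - \left(-5 + g\right) = 8 - g$)
$f{\left(8 \right)} M{\left(v{\left(5,-1 \right)} \right)} = 5 \left(8 - \left(- \frac{17}{4}\right) \left(-1\right)\right) = 5 \left(8 - \frac{17}{4}\right) = 5 \cdot \frac{15}{4} = \frac{75}{4}$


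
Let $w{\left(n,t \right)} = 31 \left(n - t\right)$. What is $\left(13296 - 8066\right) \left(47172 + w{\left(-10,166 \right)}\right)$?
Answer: $218174680$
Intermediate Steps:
$w{\left(n,t \right)} = - 31 t + 31 n$
$\left(13296 - 8066\right) \left(47172 + w{\left(-10,166 \right)}\right) = \left(13296 - 8066\right) \left(47172 + \left(\left(-31\right) 166 + 31 \left(-10\right)\right)\right) = 5230 \left(47172 - 5456\right) = 5230 \cdot 41716 = 218174680$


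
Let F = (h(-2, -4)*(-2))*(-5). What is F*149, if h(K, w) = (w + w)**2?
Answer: 95360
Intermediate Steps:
h(K, w) = 4*w**2 (h(K, w) = (2*w)**2 = 4*w**2)
F = 640 (F = ((4*(-4)**2)*(-2))*(-5) = ((4*16)*(-2))*(-5) = (64*(-2))*(-5) = -128*(-5) = 640)
F*149 = 640*149 = 95360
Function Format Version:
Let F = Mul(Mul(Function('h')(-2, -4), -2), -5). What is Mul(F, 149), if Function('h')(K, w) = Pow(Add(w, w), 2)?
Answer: 95360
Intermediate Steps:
Function('h')(K, w) = Mul(4, Pow(w, 2)) (Function('h')(K, w) = Pow(Mul(2, w), 2) = Mul(4, Pow(w, 2)))
F = 640 (F = Mul(Mul(Mul(4, Pow(-4, 2)), -2), -5) = Mul(Mul(Mul(4, 16), -2), -5) = Mul(Mul(64, -2), -5) = Mul(-128, -5) = 640)
Mul(F, 149) = Mul(640, 149) = 95360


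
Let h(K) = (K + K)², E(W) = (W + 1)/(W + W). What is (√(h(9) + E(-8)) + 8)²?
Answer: (32 + √5191)²/16 ≈ 676.63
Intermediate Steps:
E(W) = (1 + W)/(2*W) (E(W) = (1 + W)/((2*W)) = (1 + W)*(1/(2*W)) = (1 + W)/(2*W))
h(K) = 4*K² (h(K) = (2*K)² = 4*K²)
(√(h(9) + E(-8)) + 8)² = (√(4*9² + (½)*(1 - 8)/(-8)) + 8)² = (√(4*81 + (½)*(-⅛)*(-7)) + 8)² = (√(324 + 7/16) + 8)² = (√(5191/16) + 8)² = (√5191/4 + 8)² = (8 + √5191/4)²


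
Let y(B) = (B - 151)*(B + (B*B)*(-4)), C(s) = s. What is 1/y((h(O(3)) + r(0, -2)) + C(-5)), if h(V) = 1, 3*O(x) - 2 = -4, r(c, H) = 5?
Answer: 1/450 ≈ 0.0022222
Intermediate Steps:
O(x) = -⅔ (O(x) = ⅔ + (⅓)*(-4) = ⅔ - 4/3 = -⅔)
y(B) = (-151 + B)*(B - 4*B²) (y(B) = (-151 + B)*(B + B²*(-4)) = (-151 + B)*(B - 4*B²))
1/y((h(O(3)) + r(0, -2)) + C(-5)) = 1/(((1 + 5) - 5)*(-151 - 4*((1 + 5) - 5)² + 605*((1 + 5) - 5))) = 1/((6 - 5)*(-151 - 4*(6 - 5)² + 605*(6 - 5))) = 1/(1*(-151 - 4*1² + 605*1)) = 1/(1*(-151 - 4*1 + 605)) = 1/(1*(-151 - 4 + 605)) = 1/(1*450) = 1/450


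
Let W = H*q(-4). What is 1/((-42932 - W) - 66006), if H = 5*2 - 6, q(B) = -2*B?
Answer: -1/108970 ≈ -9.1768e-6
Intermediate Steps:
H = 4 (H = 10 - 6 = 4)
W = 32 (W = 4*(-2*(-4)) = 4*8 = 32)
1/((-42932 - W) - 66006) = 1/((-42932 - 1*32) - 66006) = 1/((-42932 - 32) - 66006) = 1/(-42964 - 66006) = 1/(-108970) = -1/108970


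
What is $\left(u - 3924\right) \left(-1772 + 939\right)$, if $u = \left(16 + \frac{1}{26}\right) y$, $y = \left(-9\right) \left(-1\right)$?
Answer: $\frac{81859743}{26} \approx 3.1485 \cdot 10^{6}$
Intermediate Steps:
$y = 9$
$u = \frac{3753}{26}$ ($u = \left(16 + \frac{1}{26}\right) 9 = \frac{417}{26} \cdot 9 = \frac{3753}{26} \approx 144.35$)
$\left(u - 3924\right) \left(-1772 + 939\right) = \left(\frac{3753}{26} - 3924\right) \left(-1772 + 939\right) = \left(- \frac{98271}{26}\right) \left(-833\right) = \frac{81859743}{26}$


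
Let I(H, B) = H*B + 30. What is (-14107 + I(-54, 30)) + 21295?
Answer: 5598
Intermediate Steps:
I(H, B) = 30 + B*H (I(H, B) = B*H + 30 = 30 + B*H)
(-14107 + I(-54, 30)) + 21295 = (-14107 + (30 + 30*(-54))) + 21295 = (-14107 + (30 - 1620)) + 21295 = (-14107 - 1590) + 21295 = -15697 + 21295 = 5598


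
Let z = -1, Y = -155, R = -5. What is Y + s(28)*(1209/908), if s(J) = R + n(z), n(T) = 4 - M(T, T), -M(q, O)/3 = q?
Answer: -36394/227 ≈ -160.33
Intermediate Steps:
M(q, O) = -3*q
n(T) = 4 + 3*T (n(T) = 4 - (-3)*T = 4 + 3*T)
s(J) = -4 (s(J) = -5 + (4 + 3*(-1)) = -5 + (4 - 3) = -5 + 1 = -4)
Y + s(28)*(1209/908) = -155 - 4836/908 = -155 - 4*1209/908 = -155 - 1209/227 = -36394/227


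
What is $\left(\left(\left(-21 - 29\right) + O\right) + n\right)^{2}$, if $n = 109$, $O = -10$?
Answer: $2401$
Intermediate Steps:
$\left(\left(\left(-21 - 29\right) + O\right) + n\right)^{2} = \left(\left(\left(-21 - 29\right) - 10\right) + 109\right)^{2} = \left(\left(-50 - 10\right) + 109\right)^{2} = \left(-60 + 109\right)^{2} = 49^{2} = 2401$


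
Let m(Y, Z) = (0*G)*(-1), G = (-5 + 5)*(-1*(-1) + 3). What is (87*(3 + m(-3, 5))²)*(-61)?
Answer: -47763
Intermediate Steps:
G = 0 (G = 0*(1 + 3) = 0*4 = 0)
m(Y, Z) = 0 (m(Y, Z) = (0*0)*(-1) = 0*(-1) = 0)
(87*(3 + m(-3, 5))²)*(-61) = (87*(3 + 0)²)*(-61) = (87*3²)*(-61) = (87*9)*(-61) = 783*(-61) = -47763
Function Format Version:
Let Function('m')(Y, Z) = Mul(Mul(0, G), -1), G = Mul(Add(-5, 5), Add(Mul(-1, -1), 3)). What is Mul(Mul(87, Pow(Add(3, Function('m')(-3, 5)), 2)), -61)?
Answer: -47763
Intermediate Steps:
G = 0 (G = Mul(0, Add(1, 3)) = Mul(0, 4) = 0)
Function('m')(Y, Z) = 0 (Function('m')(Y, Z) = Mul(Mul(0, 0), -1) = Mul(0, -1) = 0)
Mul(Mul(87, Pow(Add(3, Function('m')(-3, 5)), 2)), -61) = Mul(Mul(87, Pow(Add(3, 0), 2)), -61) = Mul(Mul(87, Pow(3, 2)), -61) = Mul(Mul(87, 9), -61) = Mul(783, -61) = -47763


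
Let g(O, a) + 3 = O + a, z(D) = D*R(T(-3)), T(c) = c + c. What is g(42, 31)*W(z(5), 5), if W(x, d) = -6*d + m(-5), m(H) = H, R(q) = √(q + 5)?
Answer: -2450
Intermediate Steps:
T(c) = 2*c
R(q) = √(5 + q)
z(D) = I*D (z(D) = D*√(5 + 2*(-3)) = D*√(5 - 6) = D*√(-1) = D*I = I*D)
g(O, a) = -3 + O + a (g(O, a) = -3 + (O + a) = -3 + O + a)
W(x, d) = -5 - 6*d (W(x, d) = -6*d - 5 = -5 - 6*d)
g(42, 31)*W(z(5), 5) = (-3 + 42 + 31)*(-5 - 6*5) = 70*(-5 - 30) = 70*(-35) = -2450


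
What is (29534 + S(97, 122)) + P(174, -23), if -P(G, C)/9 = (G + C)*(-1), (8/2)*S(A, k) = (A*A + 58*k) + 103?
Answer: 35040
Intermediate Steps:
S(A, k) = 103/4 + A**2/4 + 29*k/2 (S(A, k) = ((A*A + 58*k) + 103)/4 = ((A**2 + 58*k) + 103)/4 = (103 + A**2 + 58*k)/4 = 103/4 + A**2/4 + 29*k/2)
P(G, C) = 9*C + 9*G (P(G, C) = -9*(G + C)*(-1) = -9*(C + G)*(-1) = -9*(-C - G) = 9*C + 9*G)
(29534 + S(97, 122)) + P(174, -23) = (29534 + (103/4 + (1/4)*97**2 + (29/2)*122)) + (9*(-23) + 9*174) = (29534 + (103/4 + (1/4)*9409 + 1769)) + (-207 + 1566) = (29534 + (103/4 + 9409/4 + 1769)) + 1359 = (29534 + 4147) + 1359 = 33681 + 1359 = 35040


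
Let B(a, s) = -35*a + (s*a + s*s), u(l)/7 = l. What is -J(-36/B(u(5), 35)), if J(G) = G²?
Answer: -1296/1500625 ≈ -0.00086364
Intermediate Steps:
u(l) = 7*l
B(a, s) = s² - 35*a + a*s (B(a, s) = -35*a + (a*s + s²) = -35*a + (s² + a*s) = s² - 35*a + a*s)
-J(-36/B(u(5), 35)) = -(-36/(35² - 245*5 + (7*5)*35))² = -(-36/(1225 - 35*35 + 35*35))² = -(-36/(1225 - 1225 + 1225))² = -(-36/1225)² = -1*1296/1500625 = -1296/1500625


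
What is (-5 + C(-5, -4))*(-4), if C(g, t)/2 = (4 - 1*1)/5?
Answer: 76/5 ≈ 15.200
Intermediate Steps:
C(g, t) = 6/5 (C(g, t) = 2*((4 - 1*1)/5) = 2*((4 - 1)*(⅕)) = 2*(3*(⅕)) = 2*(⅗) = 6/5)
(-5 + C(-5, -4))*(-4) = (-5 + 6/5)*(-4) = -19/5*(-4) = 76/5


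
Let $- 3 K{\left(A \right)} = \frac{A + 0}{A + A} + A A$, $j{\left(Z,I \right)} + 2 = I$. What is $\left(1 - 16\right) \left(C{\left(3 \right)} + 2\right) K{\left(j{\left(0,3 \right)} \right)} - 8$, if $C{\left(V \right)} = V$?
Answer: $\frac{59}{2} \approx 29.5$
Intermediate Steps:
$j{\left(Z,I \right)} = -2 + I$
$K{\left(A \right)} = - \frac{1}{6} - \frac{A^{2}}{3}$ ($K{\left(A \right)} = - \frac{\frac{A + 0}{A + A} + A A}{3} = - \frac{\frac{A}{2 A} + A^{2}}{3} = - \frac{A \frac{1}{2 A} + A^{2}}{3} = - \frac{\frac{1}{2} + A^{2}}{3} = - \frac{1}{6} - \frac{A^{2}}{3}$)
$\left(1 - 16\right) \left(C{\left(3 \right)} + 2\right) K{\left(j{\left(0,3 \right)} \right)} - 8 = \left(1 - 16\right) \left(3 + 2\right) \left(- \frac{1}{6} - \frac{\left(-2 + 3\right)^{2}}{3}\right) - 8 = \left(1 - 16\right) 5 \left(- \frac{1}{6} - \frac{1^{2}}{3}\right) - 8 = \left(-15\right) 5 \left(- \frac{1}{6} - \frac{1}{3}\right) - 8 = - 75 \left(- \frac{1}{6} - \frac{1}{3}\right) - 8 = \left(-75\right) \left(- \frac{1}{2}\right) - 8 = \frac{75}{2} - 8 = \frac{59}{2}$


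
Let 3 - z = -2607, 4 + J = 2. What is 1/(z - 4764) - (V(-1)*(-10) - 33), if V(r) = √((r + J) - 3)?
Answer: 71081/2154 + 10*I*√6 ≈ 33.0 + 24.495*I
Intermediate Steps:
J = -2 (J = -4 + 2 = -2)
z = 2610 (z = 3 - 1*(-2607) = 3 + 2607 = 2610)
V(r) = √(-5 + r) (V(r) = √((r - 2) - 3) = √((-2 + r) - 3) = √(-5 + r))
1/(z - 4764) - (V(-1)*(-10) - 33) = 1/(2610 - 4764) - (√(-5 - 1)*(-10) - 33) = 1/(-2154) - (√(-6)*(-10) - 33) = -1/2154 - ((I*√6)*(-10) - 33) = -1/2154 - (-10*I*√6 - 33) = -1/2154 - (-33 - 10*I*√6) = -1/2154 + (33 + 10*I*√6) = 71081/2154 + 10*I*√6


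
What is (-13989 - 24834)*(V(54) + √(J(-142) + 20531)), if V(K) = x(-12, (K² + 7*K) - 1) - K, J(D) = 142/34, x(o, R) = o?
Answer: 2562318 - 38823*√5934666/17 ≈ -3.0011e+6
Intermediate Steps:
J(D) = 71/17 (J(D) = 142*(1/34) = 71/17)
V(K) = -12 - K
(-13989 - 24834)*(V(54) + √(J(-142) + 20531)) = (-13989 - 24834)*((-12 - 1*54) + √(71/17 + 20531)) = -38823*((-12 - 54) + √(349098/17)) = -38823*(-66 + √5934666/17) = 2562318 - 38823*√5934666/17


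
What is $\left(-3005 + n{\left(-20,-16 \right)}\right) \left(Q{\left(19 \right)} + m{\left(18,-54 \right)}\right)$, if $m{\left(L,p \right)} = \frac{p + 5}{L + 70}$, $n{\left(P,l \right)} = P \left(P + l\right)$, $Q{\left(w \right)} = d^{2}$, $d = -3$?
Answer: $- \frac{1697755}{88} \approx -19293.0$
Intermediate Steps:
$Q{\left(w \right)} = 9$ ($Q{\left(w \right)} = \left(-3\right)^{2} = 9$)
$m{\left(L,p \right)} = \frac{5 + p}{70 + L}$
$\left(-3005 + n{\left(-20,-16 \right)}\right) \left(Q{\left(19 \right)} + m{\left(18,-54 \right)}\right) = \left(-3005 - 20 \left(-20 - 16\right)\right) \left(9 + \frac{5 - 54}{70 + 18}\right) = \left(-3005 - -720\right) \left(9 + \frac{1}{88} \left(-49\right)\right) = \left(-3005 + 720\right) \left(9 + \frac{1}{88} \left(-49\right)\right) = - 2285 \left(9 - \frac{49}{88}\right) = \left(-2285\right) \frac{743}{88} = - \frac{1697755}{88}$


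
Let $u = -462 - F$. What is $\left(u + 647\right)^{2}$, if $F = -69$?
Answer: $64516$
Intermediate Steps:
$u = -393$ ($u = -462 - -69 = -462 + 69 = -393$)
$\left(u + 647\right)^{2} = \left(-393 + 647\right)^{2} = 254^{2} = 64516$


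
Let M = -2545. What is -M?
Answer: 2545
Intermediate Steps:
-M = -1*(-2545) = 2545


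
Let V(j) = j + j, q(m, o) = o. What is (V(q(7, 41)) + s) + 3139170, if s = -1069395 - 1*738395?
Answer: 1331462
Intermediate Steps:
V(j) = 2*j
s = -1807790 (s = -1069395 - 738395 = -1807790)
(V(q(7, 41)) + s) + 3139170 = (2*41 - 1807790) + 3139170 = (82 - 1807790) + 3139170 = -1807708 + 3139170 = 1331462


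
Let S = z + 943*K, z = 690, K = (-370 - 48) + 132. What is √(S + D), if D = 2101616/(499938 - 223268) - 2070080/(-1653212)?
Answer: 2*I*√219832643998481031095683270/57174270505 ≈ 518.65*I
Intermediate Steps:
K = -286 (K = -418 + 132 = -286)
S = -269008 (S = 690 + 943*(-286) = 690 - 269698 = -269008)
D = 505893228024/57174270505 (D = 2101616/276670 - 2070080*(-1/1653212) = 2101616*(1/276670) + 517520/413303 = 1050808/138335 + 517520/413303 = 505893228024/57174270505 ≈ 8.8483)
√(S + D) = √(-269008 + 505893228024/57174270505) = √(-15379830266781016/57174270505) = 2*I*√219832643998481031095683270/57174270505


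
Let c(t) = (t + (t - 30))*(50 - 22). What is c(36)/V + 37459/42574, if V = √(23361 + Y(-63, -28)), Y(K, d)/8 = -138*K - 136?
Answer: 37459/42574 + 1176*√3673/18365 ≈ 4.7607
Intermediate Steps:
Y(K, d) = -1088 - 1104*K (Y(K, d) = 8*(-138*K - 136) = 8*(-136 - 138*K) = -1088 - 1104*K)
V = 5*√3673 (V = √(23361 + (-1088 - 1104*(-63))) = √(23361 + (-1088 + 69552)) = √(23361 + 68464) = √91825 = 5*√3673 ≈ 303.03)
c(t) = -840 + 56*t (c(t) = (t + (-30 + t))*28 = (-30 + 2*t)*28 = -840 + 56*t)
c(36)/V + 37459/42574 = (-840 + 56*36)/((5*√3673)) + 37459/42574 = (-840 + 2016)*(√3673/18365) + 37459*(1/42574) = 1176*(√3673/18365) + 37459/42574 = 1176*√3673/18365 + 37459/42574 = 37459/42574 + 1176*√3673/18365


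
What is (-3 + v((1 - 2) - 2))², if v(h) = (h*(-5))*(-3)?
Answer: 2304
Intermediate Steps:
v(h) = 15*h (v(h) = -5*h*(-3) = 15*h)
(-3 + v((1 - 2) - 2))² = (-3 + 15*((1 - 2) - 2))² = (-3 + 15*(-1 - 2))² = (-3 + 15*(-3))² = (-3 - 45)² = (-48)² = 2304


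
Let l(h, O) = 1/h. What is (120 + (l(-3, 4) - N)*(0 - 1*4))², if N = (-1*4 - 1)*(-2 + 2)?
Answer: 132496/9 ≈ 14722.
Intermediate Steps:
l(h, O) = 1/h
N = 0 (N = (-4 - 1)*0 = -5*0 = 0)
(120 + (l(-3, 4) - N)*(0 - 1*4))² = (120 + (1/(-3) - 1*0)*(0 - 1*4))² = (120 + (-⅓ + 0)*(0 - 4))² = (120 - ⅓*(-4))² = (120 + 4/3)² = (364/3)² = 132496/9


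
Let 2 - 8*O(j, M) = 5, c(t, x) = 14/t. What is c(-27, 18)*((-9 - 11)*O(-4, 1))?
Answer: -35/9 ≈ -3.8889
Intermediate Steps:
O(j, M) = -3/8 (O(j, M) = 1/4 - 1/8*5 = 1/4 - 5/8 = -3/8)
c(-27, 18)*((-9 - 11)*O(-4, 1)) = (14/(-27))*((-9 - 11)*(-3/8)) = (14*(-1/27))*(-20*(-3/8)) = -14/27*15/2 = -35/9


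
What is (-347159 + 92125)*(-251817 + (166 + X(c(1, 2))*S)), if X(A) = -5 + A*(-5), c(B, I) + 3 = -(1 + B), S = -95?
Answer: 64664125734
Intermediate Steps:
c(B, I) = -4 - B (c(B, I) = -3 - (1 + B) = -3 + (-1 - B) = -4 - B)
X(A) = -5 - 5*A
(-347159 + 92125)*(-251817 + (166 + X(c(1, 2))*S)) = (-347159 + 92125)*(-251817 + (166 + (-5 - 5*(-4 - 1*1))*(-95))) = -255034*(-251817 + (166 + (-5 - 5*(-4 - 1))*(-95))) = -255034*(-251817 + (166 + (-5 - 5*(-5))*(-95))) = -255034*(-251817 + (166 + (-5 + 25)*(-95))) = -255034*(-251817 + (166 + 20*(-95))) = -255034*(-251817 + (166 - 1900)) = -255034*(-251817 - 1734) = -255034*(-253551) = 64664125734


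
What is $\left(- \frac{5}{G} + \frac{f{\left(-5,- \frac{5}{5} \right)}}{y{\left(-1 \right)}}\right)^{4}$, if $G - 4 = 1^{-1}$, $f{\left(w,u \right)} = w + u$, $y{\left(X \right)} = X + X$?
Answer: $16$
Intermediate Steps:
$y{\left(X \right)} = 2 X$
$f{\left(w,u \right)} = u + w$
$G = 5$ ($G = 4 + 1^{-1} = 4 + 1 = 5$)
$\left(- \frac{5}{G} + \frac{f{\left(-5,- \frac{5}{5} \right)}}{y{\left(-1 \right)}}\right)^{4} = \left(- \frac{5}{5} + \frac{- \frac{5}{5} - 5}{2 \left(-1\right)}\right)^{4} = \left(\left(-5\right) \frac{1}{5} + \frac{\left(-5\right) \frac{1}{5} - 5}{-2}\right)^{4} = \left(-1 + \left(-1 - 5\right) \left(- \frac{1}{2}\right)\right)^{4} = \left(-1 - -3\right)^{4} = \left(-1 + 3\right)^{4} = 2^{4} = 16$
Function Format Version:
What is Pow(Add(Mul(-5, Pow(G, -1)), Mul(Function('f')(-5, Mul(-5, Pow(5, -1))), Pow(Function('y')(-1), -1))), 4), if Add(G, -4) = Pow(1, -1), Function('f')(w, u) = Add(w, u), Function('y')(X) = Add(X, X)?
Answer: 16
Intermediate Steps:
Function('y')(X) = Mul(2, X)
Function('f')(w, u) = Add(u, w)
G = 5 (G = Add(4, Pow(1, -1)) = Add(4, 1) = 5)
Pow(Add(Mul(-5, Pow(G, -1)), Mul(Function('f')(-5, Mul(-5, Pow(5, -1))), Pow(Function('y')(-1), -1))), 4) = Pow(Add(Mul(-5, Pow(5, -1)), Mul(Add(Mul(-5, Pow(5, -1)), -5), Pow(Mul(2, -1), -1))), 4) = Pow(Add(Mul(-5, Rational(1, 5)), Mul(Add(Mul(-5, Rational(1, 5)), -5), Pow(-2, -1))), 4) = Pow(Add(-1, Mul(Add(-1, -5), Rational(-1, 2))), 4) = Pow(Add(-1, Mul(-6, Rational(-1, 2))), 4) = Pow(Add(-1, 3), 4) = Pow(2, 4) = 16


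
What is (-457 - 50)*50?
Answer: -25350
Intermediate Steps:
(-457 - 50)*50 = -507*50 = -25350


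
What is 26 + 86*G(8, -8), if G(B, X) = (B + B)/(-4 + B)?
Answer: 370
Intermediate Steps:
G(B, X) = 2*B/(-4 + B) (G(B, X) = (2*B)/(-4 + B) = 2*B/(-4 + B))
26 + 86*G(8, -8) = 26 + 86*(2*8/(-4 + 8)) = 26 + 86*(2*8/4) = 26 + 86*(2*8*(¼)) = 26 + 86*4 = 26 + 344 = 370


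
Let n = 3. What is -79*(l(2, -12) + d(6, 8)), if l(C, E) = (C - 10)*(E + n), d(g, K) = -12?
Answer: -4740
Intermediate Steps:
l(C, E) = (-10 + C)*(3 + E) (l(C, E) = (C - 10)*(E + 3) = (-10 + C)*(3 + E))
-79*(l(2, -12) + d(6, 8)) = -79*((-30 - 10*(-12) + 3*2 + 2*(-12)) - 12) = -79*((-30 + 120 + 6 - 24) - 12) = -79*(72 - 12) = -79*60 = -4740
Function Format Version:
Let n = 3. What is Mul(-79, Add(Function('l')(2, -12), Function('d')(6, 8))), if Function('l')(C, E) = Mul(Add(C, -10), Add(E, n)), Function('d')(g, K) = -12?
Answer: -4740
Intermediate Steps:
Function('l')(C, E) = Mul(Add(-10, C), Add(3, E)) (Function('l')(C, E) = Mul(Add(C, -10), Add(E, 3)) = Mul(Add(-10, C), Add(3, E)))
Mul(-79, Add(Function('l')(2, -12), Function('d')(6, 8))) = Mul(-79, Add(Add(-30, Mul(-10, -12), Mul(3, 2), Mul(2, -12)), -12)) = Mul(-79, Add(Add(-30, 120, 6, -24), -12)) = Mul(-79, Add(72, -12)) = Mul(-79, 60) = -4740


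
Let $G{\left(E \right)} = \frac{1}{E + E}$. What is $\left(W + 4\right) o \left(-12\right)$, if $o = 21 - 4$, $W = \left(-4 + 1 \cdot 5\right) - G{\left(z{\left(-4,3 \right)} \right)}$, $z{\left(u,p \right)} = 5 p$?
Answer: $- \frac{5066}{5} \approx -1013.2$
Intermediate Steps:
$G{\left(E \right)} = \frac{1}{2 E}$
$W = \frac{29}{30}$ ($W = \left(-4 + 1 \cdot 5\right) - \frac{1}{2 \cdot 5 \cdot 3} = \left(-4 + 5\right) - \frac{1}{2 \cdot 15} = 1 - \frac{1}{2} \cdot \frac{1}{15} = 1 - \frac{1}{30} = \frac{29}{30} \approx 0.96667$)
$o = 17$
$\left(W + 4\right) o \left(-12\right) = \left(\frac{29}{30} + 4\right) 17 \left(-12\right) = \frac{149}{30} \cdot 17 \left(-12\right) = \frac{2533}{30} \left(-12\right) = - \frac{5066}{5}$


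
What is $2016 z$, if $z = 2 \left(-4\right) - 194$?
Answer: $-407232$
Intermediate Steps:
$z = -202$ ($z = -8 - 194 = -202$)
$2016 z = 2016 \left(-202\right) = -407232$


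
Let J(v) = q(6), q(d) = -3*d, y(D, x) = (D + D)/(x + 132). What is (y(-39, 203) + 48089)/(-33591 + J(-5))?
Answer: -16109737/11259015 ≈ -1.4308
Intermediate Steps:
y(D, x) = 2*D/(132 + x) (y(D, x) = (2*D)/(132 + x) = 2*D/(132 + x))
J(v) = -18 (J(v) = -3*6 = -18)
(y(-39, 203) + 48089)/(-33591 + J(-5)) = (2*(-39)/(132 + 203) + 48089)/(-33591 - 18) = (2*(-39)/335 + 48089)/(-33609) = (2*(-39)*(1/335) + 48089)*(-1/33609) = (-78/335 + 48089)*(-1/33609) = (16109737/335)*(-1/33609) = -16109737/11259015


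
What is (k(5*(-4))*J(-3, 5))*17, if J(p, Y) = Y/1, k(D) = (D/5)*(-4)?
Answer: 1360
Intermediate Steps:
k(D) = -4*D/5 (k(D) = (D*(⅕))*(-4) = (D/5)*(-4) = -4*D/5)
J(p, Y) = Y (J(p, Y) = Y*1 = Y)
(k(5*(-4))*J(-3, 5))*17 = (-4*(-4)*5)*17 = (-⅘*(-20)*5)*17 = (16*5)*17 = 80*17 = 1360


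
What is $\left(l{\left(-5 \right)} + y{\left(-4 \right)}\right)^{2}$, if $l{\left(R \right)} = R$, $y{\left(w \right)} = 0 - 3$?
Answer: $64$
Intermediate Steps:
$y{\left(w \right)} = -3$
$\left(l{\left(-5 \right)} + y{\left(-4 \right)}\right)^{2} = \left(-5 - 3\right)^{2} = \left(-8\right)^{2} = 64$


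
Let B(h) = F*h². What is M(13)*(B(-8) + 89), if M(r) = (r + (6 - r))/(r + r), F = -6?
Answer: -885/13 ≈ -68.077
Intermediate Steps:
B(h) = -6*h²
M(r) = 3/r (M(r) = 6/((2*r)) = 6*(1/(2*r)) = 3/r)
M(13)*(B(-8) + 89) = (3/13)*(-6*(-8)² + 89) = (3*(1/13))*(-6*64 + 89) = 3*(-384 + 89)/13 = (3/13)*(-295) = -885/13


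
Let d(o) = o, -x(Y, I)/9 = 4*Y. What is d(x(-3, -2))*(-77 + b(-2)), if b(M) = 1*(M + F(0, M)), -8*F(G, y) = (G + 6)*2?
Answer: -8694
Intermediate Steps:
F(G, y) = -3/2 - G/4 (F(G, y) = -(G + 6)*2/8 = -(6 + G)*2/8 = -(12 + 2*G)/8 = -3/2 - G/4)
x(Y, I) = -36*Y
b(M) = -3/2 + M (b(M) = 1*(M + (-3/2 - ¼*0)) = 1*(M + (-3/2 + 0)) = 1*(M - 3/2) = 1*(-3/2 + M) = -3/2 + M)
d(x(-3, -2))*(-77 + b(-2)) = (-36*(-3))*(-77 + (-3/2 - 2)) = 108*(-77 - 7/2) = 108*(-161/2) = -8694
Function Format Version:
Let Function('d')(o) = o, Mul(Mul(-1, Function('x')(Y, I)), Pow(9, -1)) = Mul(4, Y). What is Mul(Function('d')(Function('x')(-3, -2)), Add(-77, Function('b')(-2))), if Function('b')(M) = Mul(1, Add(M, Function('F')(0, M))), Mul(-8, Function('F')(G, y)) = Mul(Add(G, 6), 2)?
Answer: -8694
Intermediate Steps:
Function('F')(G, y) = Add(Rational(-3, 2), Mul(Rational(-1, 4), G)) (Function('F')(G, y) = Mul(Rational(-1, 8), Mul(Add(G, 6), 2)) = Mul(Rational(-1, 8), Mul(Add(6, G), 2)) = Mul(Rational(-1, 8), Add(12, Mul(2, G))) = Add(Rational(-3, 2), Mul(Rational(-1, 4), G)))
Function('x')(Y, I) = Mul(-36, Y) (Function('x')(Y, I) = Mul(-9, Mul(4, Y)) = Mul(-36, Y))
Function('b')(M) = Add(Rational(-3, 2), M) (Function('b')(M) = Mul(1, Add(M, Add(Rational(-3, 2), Mul(Rational(-1, 4), 0)))) = Mul(1, Add(M, Add(Rational(-3, 2), 0))) = Mul(1, Add(M, Rational(-3, 2))) = Mul(1, Add(Rational(-3, 2), M)) = Add(Rational(-3, 2), M))
Mul(Function('d')(Function('x')(-3, -2)), Add(-77, Function('b')(-2))) = Mul(Mul(-36, -3), Add(-77, Add(Rational(-3, 2), -2))) = Mul(108, Add(-77, Rational(-7, 2))) = Mul(108, Rational(-161, 2)) = -8694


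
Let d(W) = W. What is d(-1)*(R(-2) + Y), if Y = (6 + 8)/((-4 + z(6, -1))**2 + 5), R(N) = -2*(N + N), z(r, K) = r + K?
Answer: -31/3 ≈ -10.333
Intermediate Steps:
z(r, K) = K + r
R(N) = -4*N
Y = 7/3 (Y = (6 + 8)/((-4 + (-1 + 6))**2 + 5) = 14/((-4 + 5)**2 + 5) = 14/(1**2 + 5) = 14/(1 + 5) = 14/6 = 14*(1/6) = 7/3 ≈ 2.3333)
d(-1)*(R(-2) + Y) = -(-4*(-2) + 7/3) = -(8 + 7/3) = -1*31/3 = -31/3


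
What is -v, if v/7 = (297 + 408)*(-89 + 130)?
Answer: -202335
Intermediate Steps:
v = 202335 (v = 7*((297 + 408)*(-89 + 130)) = 7*(705*41) = 7*28905 = 202335)
-v = -1*202335 = -202335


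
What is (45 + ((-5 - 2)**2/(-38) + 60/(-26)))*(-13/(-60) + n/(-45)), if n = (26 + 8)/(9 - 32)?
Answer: 21127949/2045160 ≈ 10.331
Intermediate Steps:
n = -34/23 (n = 34/(-23) = 34*(-1/23) = -34/23 ≈ -1.4783)
(45 + ((-5 - 2)**2/(-38) + 60/(-26)))*(-13/(-60) + n/(-45)) = (45 + ((-5 - 2)**2/(-38) + 60/(-26)))*(-13/(-60) - 34/23/(-45)) = (45 + ((-7)**2*(-1/38) + 60*(-1/26)))*(-13*(-1/60) - 34/23*(-1/45)) = (45 + (49*(-1/38) - 30/13))*(13/60 + 34/1035) = (45 + (-49/38 - 30/13))*(1033/4140) = (45 - 1777/494)*(1033/4140) = (20453/494)*(1033/4140) = 21127949/2045160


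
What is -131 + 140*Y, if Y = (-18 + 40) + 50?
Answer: 9949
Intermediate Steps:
Y = 72 (Y = 22 + 50 = 72)
-131 + 140*Y = -131 + 140*72 = -131 + 10080 = 9949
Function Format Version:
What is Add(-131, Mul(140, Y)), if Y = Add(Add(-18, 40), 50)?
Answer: 9949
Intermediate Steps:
Y = 72 (Y = Add(22, 50) = 72)
Add(-131, Mul(140, Y)) = Add(-131, Mul(140, 72)) = Add(-131, 10080) = 9949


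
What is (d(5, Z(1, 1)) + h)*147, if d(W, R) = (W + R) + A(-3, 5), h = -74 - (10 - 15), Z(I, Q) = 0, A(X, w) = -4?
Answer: -9996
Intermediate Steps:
h = -69 (h = -74 - 1*(-5) = -74 + 5 = -69)
d(W, R) = -4 + R + W (d(W, R) = (W + R) - 4 = (R + W) - 4 = -4 + R + W)
(d(5, Z(1, 1)) + h)*147 = ((-4 + 0 + 5) - 69)*147 = (1 - 69)*147 = -68*147 = -9996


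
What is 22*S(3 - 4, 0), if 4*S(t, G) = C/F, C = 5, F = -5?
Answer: -11/2 ≈ -5.5000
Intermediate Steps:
S(t, G) = -¼ (S(t, G) = (5/(-5))/4 = (5*(-⅕))/4 = (¼)*(-1) = -¼)
22*S(3 - 4, 0) = 22*(-¼) = -11/2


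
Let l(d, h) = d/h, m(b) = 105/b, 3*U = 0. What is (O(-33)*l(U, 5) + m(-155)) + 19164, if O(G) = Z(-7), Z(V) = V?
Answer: 594063/31 ≈ 19163.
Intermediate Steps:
U = 0 (U = (⅓)*0 = 0)
O(G) = -7
(O(-33)*l(U, 5) + m(-155)) + 19164 = (-0/5 + 105/(-155)) + 19164 = (-0/5 + 105*(-1/155)) + 19164 = (-7*0 - 21/31) + 19164 = (0 - 21/31) + 19164 = -21/31 + 19164 = 594063/31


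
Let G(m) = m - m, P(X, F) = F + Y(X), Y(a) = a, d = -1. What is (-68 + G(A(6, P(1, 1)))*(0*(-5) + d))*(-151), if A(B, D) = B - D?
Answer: 10268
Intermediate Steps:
P(X, F) = F + X
G(m) = 0
(-68 + G(A(6, P(1, 1)))*(0*(-5) + d))*(-151) = (-68 + 0*(0*(-5) - 1))*(-151) = (-68 + 0*(0 - 1))*(-151) = (-68 + 0*(-1))*(-151) = (-68 + 0)*(-151) = -68*(-151) = 10268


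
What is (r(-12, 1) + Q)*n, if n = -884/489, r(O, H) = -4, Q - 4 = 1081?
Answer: -955604/489 ≈ -1954.2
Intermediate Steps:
Q = 1085 (Q = 4 + 1081 = 1085)
n = -884/489 (n = -884*1/489 = -884/489 ≈ -1.8078)
(r(-12, 1) + Q)*n = (-4 + 1085)*(-884/489) = 1081*(-884/489) = -955604/489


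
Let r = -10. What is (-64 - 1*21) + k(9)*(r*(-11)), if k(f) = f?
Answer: 905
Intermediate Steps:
(-64 - 1*21) + k(9)*(r*(-11)) = (-64 - 1*21) + 9*(-10*(-11)) = (-64 - 21) + 9*110 = -85 + 990 = 905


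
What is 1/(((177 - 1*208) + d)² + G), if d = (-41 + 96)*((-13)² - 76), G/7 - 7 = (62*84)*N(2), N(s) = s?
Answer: 1/25920017 ≈ 3.8580e-8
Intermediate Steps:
G = 72961 (G = 49 + 7*((62*84)*2) = 49 + 7*(5208*2) = 49 + 7*10416 = 49 + 72912 = 72961)
d = 5115 (d = 55*(169 - 76) = 55*93 = 5115)
1/(((177 - 1*208) + d)² + G) = 1/(((177 - 1*208) + 5115)² + 72961) = 1/(((177 - 208) + 5115)² + 72961) = 1/((-31 + 5115)² + 72961) = 1/(5084² + 72961) = 1/(25847056 + 72961) = 1/25920017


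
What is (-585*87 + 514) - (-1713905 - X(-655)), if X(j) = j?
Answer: 1662869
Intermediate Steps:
(-585*87 + 514) - (-1713905 - X(-655)) = (-585*87 + 514) - (-1713905 - 1*(-655)) = (-50895 + 514) - (-1713905 + 655) = -50381 - 1*(-1713250) = -50381 + 1713250 = 1662869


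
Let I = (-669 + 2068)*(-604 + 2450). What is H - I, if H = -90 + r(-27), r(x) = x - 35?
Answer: -2582706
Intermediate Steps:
r(x) = -35 + x
I = 2582554 (I = 1399*1846 = 2582554)
H = -152 (H = -90 + (-35 - 27) = -90 - 62 = -152)
H - I = -152 - 1*2582554 = -152 - 2582554 = -2582706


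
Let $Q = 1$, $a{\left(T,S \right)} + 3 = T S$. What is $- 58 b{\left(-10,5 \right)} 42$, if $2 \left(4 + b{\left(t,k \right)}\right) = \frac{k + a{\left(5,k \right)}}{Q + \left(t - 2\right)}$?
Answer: $\frac{140070}{11} \approx 12734.0$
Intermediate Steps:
$a{\left(T,S \right)} = -3 + S T$ ($a{\left(T,S \right)} = -3 + T S = -3 + S T$)
$b{\left(t,k \right)} = -4 + \frac{-3 + 6 k}{2 \left(-1 + t\right)}$ ($b{\left(t,k \right)} = -4 + \frac{\left(k + \left(-3 + k 5\right)\right) \frac{1}{1 + \left(t - 2\right)}}{2} = -4 + \frac{\left(k + \left(-3 + 5 k\right)\right) \frac{1}{1 + \left(t - 2\right)}}{2} = -4 + \frac{\left(-3 + 6 k\right) \frac{1}{1 + \left(-2 + t\right)}}{2} = -4 + \frac{\left(-3 + 6 k\right) \frac{1}{-1 + t}}{2} = -4 + \frac{\frac{1}{-1 + t} \left(-3 + 6 k\right)}{2} = -4 + \frac{-3 + 6 k}{2 \left(-1 + t\right)}$)
$- 58 b{\left(-10,5 \right)} 42 = - 58 \frac{5 - -80 + 6 \cdot 5}{2 \left(-1 - 10\right)} 42 = - 58 \frac{5 + 80 + 30}{2 \left(-11\right)} 42 = - 58 \cdot \frac{1}{2} \left(- \frac{1}{11}\right) 115 \cdot 42 = \left(-58\right) \left(- \frac{115}{22}\right) 42 = \frac{3335}{11} \cdot 42 = \frac{140070}{11}$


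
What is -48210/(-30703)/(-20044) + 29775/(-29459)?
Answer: -9162640359345/9064695322894 ≈ -1.0108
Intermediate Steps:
-48210/(-30703)/(-20044) + 29775/(-29459) = -48210*(-1/30703)*(-1/20044) + 29775*(-1/29459) = (48210/30703)*(-1/20044) - 29775/29459 = -24105/307705466 - 29775/29459 = -9162640359345/9064695322894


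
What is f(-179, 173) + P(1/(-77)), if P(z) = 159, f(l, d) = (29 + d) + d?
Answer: 534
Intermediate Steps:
f(l, d) = 29 + 2*d
f(-179, 173) + P(1/(-77)) = (29 + 2*173) + 159 = (29 + 346) + 159 = 375 + 159 = 534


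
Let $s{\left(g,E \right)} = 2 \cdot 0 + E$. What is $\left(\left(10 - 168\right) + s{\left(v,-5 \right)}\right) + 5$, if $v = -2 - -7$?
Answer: $-158$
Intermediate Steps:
$v = 5$ ($v = -2 + 7 = 5$)
$s{\left(g,E \right)} = E$ ($s{\left(g,E \right)} = 0 + E = E$)
$\left(\left(10 - 168\right) + s{\left(v,-5 \right)}\right) + 5 = \left(\left(10 - 168\right) - 5\right) + 5 = \left(-158 - 5\right) + 5 = -163 + 5 = -158$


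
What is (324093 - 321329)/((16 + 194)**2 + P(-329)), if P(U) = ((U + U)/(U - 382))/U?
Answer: 982602/15677549 ≈ 0.062676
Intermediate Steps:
P(U) = 2/(-382 + U) (P(U) = ((2*U)/(-382 + U))/U = (2*U/(-382 + U))/U = 2/(-382 + U))
(324093 - 321329)/((16 + 194)**2 + P(-329)) = (324093 - 321329)/((16 + 194)**2 + 2/(-382 - 329)) = 2764/(210**2 + 2/(-711)) = 2764/(44100 + 2*(-1/711)) = 2764/(44100 - 2/711) = 2764/(31355098/711) = 2764*(711/31355098) = 982602/15677549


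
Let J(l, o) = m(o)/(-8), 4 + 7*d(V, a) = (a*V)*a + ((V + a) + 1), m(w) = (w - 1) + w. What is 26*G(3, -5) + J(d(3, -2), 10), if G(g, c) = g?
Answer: 605/8 ≈ 75.625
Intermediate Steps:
m(w) = -1 + 2*w (m(w) = (-1 + w) + w = -1 + 2*w)
d(V, a) = -3/7 + V/7 + a/7 + V*a**2/7 (d(V, a) = -4/7 + ((a*V)*a + ((V + a) + 1))/7 = -4/7 + ((V*a)*a + (1 + V + a))/7 = -4/7 + (V*a**2 + (1 + V + a))/7 = -4/7 + (1 + V + a + V*a**2)/7 = -4/7 + (1/7 + V/7 + a/7 + V*a**2/7) = -3/7 + V/7 + a/7 + V*a**2/7)
J(l, o) = 1/8 - o/4 (J(l, o) = (-1 + 2*o)/(-8) = (-1 + 2*o)*(-1/8) = 1/8 - o/4)
26*G(3, -5) + J(d(3, -2), 10) = 26*3 + (1/8 - 1/4*10) = 78 + (1/8 - 5/2) = 78 - 19/8 = 605/8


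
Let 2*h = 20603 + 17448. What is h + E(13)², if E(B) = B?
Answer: 38389/2 ≈ 19195.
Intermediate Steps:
h = 38051/2 (h = (20603 + 17448)/2 = (½)*38051 = 38051/2 ≈ 19026.)
h + E(13)² = 38051/2 + 13² = 38051/2 + 169 = 38389/2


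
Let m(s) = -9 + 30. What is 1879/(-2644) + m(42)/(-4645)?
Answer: -8783479/12281380 ≈ -0.71519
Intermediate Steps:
m(s) = 21
1879/(-2644) + m(42)/(-4645) = 1879/(-2644) + 21/(-4645) = 1879*(-1/2644) + 21*(-1/4645) = -1879/2644 - 21/4645 = -8783479/12281380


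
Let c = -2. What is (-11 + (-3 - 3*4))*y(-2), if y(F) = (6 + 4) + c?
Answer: -208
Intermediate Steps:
y(F) = 8 (y(F) = (6 + 4) - 2 = 10 - 2 = 8)
(-11 + (-3 - 3*4))*y(-2) = (-11 + (-3 - 3*4))*8 = (-11 + (-3 - 12))*8 = (-11 - 15)*8 = -26*8 = -208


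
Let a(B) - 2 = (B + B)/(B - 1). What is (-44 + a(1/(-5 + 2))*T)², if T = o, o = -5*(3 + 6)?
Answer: 97969/4 ≈ 24492.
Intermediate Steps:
o = -45 (o = -5*9 = -45)
a(B) = 2 + 2*B/(-1 + B) (a(B) = 2 + (B + B)/(B - 1) = 2 + (2*B)/(-1 + B) = 2 + 2*B/(-1 + B))
T = -45
(-44 + a(1/(-5 + 2))*T)² = (-44 + (2*(-1 + 2/(-5 + 2))/(-1 + 1/(-5 + 2)))*(-45))² = (-44 + (2*(-1 + 2/(-3))/(-1 + 1/(-3)))*(-45))² = (-44 + (2*(-1 + 2*(-⅓))/(-1 - ⅓))*(-45))² = (-44 + (2*(-1 - ⅔)/(-4/3))*(-45))² = (-44 + (2*(-¾)*(-5/3))*(-45))² = (-44 + (5/2)*(-45))² = (-44 - 225/2)² = (-313/2)² = 97969/4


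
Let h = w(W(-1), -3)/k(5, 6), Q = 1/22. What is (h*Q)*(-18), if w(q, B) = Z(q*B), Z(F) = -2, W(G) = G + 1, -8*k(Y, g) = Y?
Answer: -144/55 ≈ -2.6182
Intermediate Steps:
k(Y, g) = -Y/8
W(G) = 1 + G
Q = 1/22 (Q = 1*(1/22) = 1/22 ≈ 0.045455)
w(q, B) = -2
h = 16/5 (h = -2/((-⅛*5)) = -2/(-5/8) = -2*(-8/5) = 16/5 ≈ 3.2000)
(h*Q)*(-18) = ((16/5)*(1/22))*(-18) = (8/55)*(-18) = -144/55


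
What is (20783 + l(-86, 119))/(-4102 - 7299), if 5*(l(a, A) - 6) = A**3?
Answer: -1789104/57005 ≈ -31.385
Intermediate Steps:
l(a, A) = 6 + A**3/5
(20783 + l(-86, 119))/(-4102 - 7299) = (20783 + (6 + (1/5)*119**3))/(-4102 - 7299) = (20783 + (6 + (1/5)*1685159))/(-11401) = (20783 + (6 + 1685159/5))*(-1/11401) = (20783 + 1685189/5)*(-1/11401) = (1789104/5)*(-1/11401) = -1789104/57005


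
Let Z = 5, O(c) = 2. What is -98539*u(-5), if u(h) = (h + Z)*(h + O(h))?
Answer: 0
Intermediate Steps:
u(h) = (2 + h)*(5 + h) (u(h) = (h + 5)*(h + 2) = (5 + h)*(2 + h) = (2 + h)*(5 + h))
-98539*u(-5) = -98539*(10 + (-5)² + 7*(-5)) = -98539*(10 + 25 - 35) = -98539*0 = -2011*0 = 0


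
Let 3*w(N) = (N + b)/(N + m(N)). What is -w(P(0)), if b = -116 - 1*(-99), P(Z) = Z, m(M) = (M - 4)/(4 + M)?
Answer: -17/3 ≈ -5.6667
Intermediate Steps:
m(M) = (-4 + M)/(4 + M)
b = -17 (b = -116 + 99 = -17)
w(N) = (-17 + N)/(3*(N + (-4 + N)/(4 + N))) (w(N) = ((N - 17)/(N + (-4 + N)/(4 + N)))/3 = ((-17 + N)/(N + (-4 + N)/(4 + N)))/3 = (-17 + N)/(3*(N + (-4 + N)/(4 + N))))
-w(P(0)) = -(-17 + 0)*(4 + 0)/(3*(-4 + 0 + 0*(4 + 0))) = -(-17)*4/(3*(-4 + 0 + 0*4)) = -(-17)*4/(3*(-4 + 0 + 0)) = -(-17)*4/(3*(-4)) = -(-1)*(-17)*4/(3*4) = -1*17/3 = -17/3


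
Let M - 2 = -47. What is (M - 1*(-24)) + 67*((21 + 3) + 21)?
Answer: 2994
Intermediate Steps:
M = -45 (M = 2 - 47 = -45)
(M - 1*(-24)) + 67*((21 + 3) + 21) = (-45 - 1*(-24)) + 67*((21 + 3) + 21) = (-45 + 24) + 67*(24 + 21) = -21 + 67*45 = -21 + 3015 = 2994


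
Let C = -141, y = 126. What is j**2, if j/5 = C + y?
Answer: 5625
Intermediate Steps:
j = -75 (j = 5*(-141 + 126) = 5*(-15) = -75)
j**2 = (-75)**2 = 5625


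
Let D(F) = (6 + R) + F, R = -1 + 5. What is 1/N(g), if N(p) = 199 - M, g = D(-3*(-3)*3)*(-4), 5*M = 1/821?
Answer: 4105/816894 ≈ 0.0050251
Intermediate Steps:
M = 1/4105 (M = (1/5)/821 = (1/5)*(1/821) = 1/4105 ≈ 0.00024361)
R = 4
D(F) = 10 + F (D(F) = (6 + 4) + F = 10 + F)
g = -148 (g = (10 - 3*(-3)*3)*(-4) = (10 + 9*3)*(-4) = (10 + 27)*(-4) = 37*(-4) = -148)
N(p) = 816894/4105 (N(p) = 199 - 1*1/4105 = 199 - 1/4105 = 816894/4105)
1/N(g) = 1/(816894/4105) = 4105/816894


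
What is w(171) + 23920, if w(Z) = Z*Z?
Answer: 53161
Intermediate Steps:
w(Z) = Z²
w(171) + 23920 = 171² + 23920 = 29241 + 23920 = 53161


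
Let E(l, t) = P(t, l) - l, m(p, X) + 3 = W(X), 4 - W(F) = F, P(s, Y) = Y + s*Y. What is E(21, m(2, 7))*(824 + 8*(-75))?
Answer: -28224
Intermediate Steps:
P(s, Y) = Y + Y*s
W(F) = 4 - F
m(p, X) = 1 - X (m(p, X) = -3 + (4 - X) = 1 - X)
E(l, t) = -l + l*(1 + t) (E(l, t) = l*(1 + t) - l = -l + l*(1 + t))
E(21, m(2, 7))*(824 + 8*(-75)) = (21*(1 - 1*7))*(824 + 8*(-75)) = (21*(1 - 7))*(824 - 600) = (21*(-6))*224 = -126*224 = -28224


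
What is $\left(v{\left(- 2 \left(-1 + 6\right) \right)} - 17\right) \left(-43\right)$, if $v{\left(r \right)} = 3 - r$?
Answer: $172$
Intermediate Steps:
$\left(v{\left(- 2 \left(-1 + 6\right) \right)} - 17\right) \left(-43\right) = \left(\left(3 - - 2 \left(-1 + 6\right)\right) - 17\right) \left(-43\right) = \left(\left(3 - \left(-2\right) 5\right) - 17\right) \left(-43\right) = \left(\left(3 - -10\right) - 17\right) \left(-43\right) = \left(\left(3 + 10\right) - 17\right) \left(-43\right) = \left(13 - 17\right) \left(-43\right) = \left(-4\right) \left(-43\right) = 172$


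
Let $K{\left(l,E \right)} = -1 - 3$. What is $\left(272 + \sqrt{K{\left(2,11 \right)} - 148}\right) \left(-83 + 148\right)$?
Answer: $17680 + 130 i \sqrt{38} \approx 17680.0 + 801.37 i$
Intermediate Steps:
$K{\left(l,E \right)} = -4$
$\left(272 + \sqrt{K{\left(2,11 \right)} - 148}\right) \left(-83 + 148\right) = \left(272 + \sqrt{-4 - 148}\right) \left(-83 + 148\right) = \left(272 + \sqrt{-152}\right) 65 = \left(272 + 2 i \sqrt{38}\right) 65 = 17680 + 130 i \sqrt{38}$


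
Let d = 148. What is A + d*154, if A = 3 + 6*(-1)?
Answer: 22789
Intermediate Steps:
A = -3 (A = 3 - 6 = -3)
A + d*154 = -3 + 148*154 = -3 + 22792 = 22789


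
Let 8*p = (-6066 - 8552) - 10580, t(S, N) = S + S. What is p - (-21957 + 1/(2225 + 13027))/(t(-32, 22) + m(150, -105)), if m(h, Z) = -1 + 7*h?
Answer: -11746124758/3755805 ≈ -3127.5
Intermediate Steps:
t(S, N) = 2*S
p = -12599/4 (p = ((-6066 - 8552) - 10580)/8 = (-14618 - 10580)/8 = (⅛)*(-25198) = -12599/4 ≈ -3149.8)
p - (-21957 + 1/(2225 + 13027))/(t(-32, 22) + m(150, -105)) = -12599/4 - (-21957 + 1/(2225 + 13027))/(2*(-32) + (-1 + 7*150)) = -12599/4 - (-21957 + 1/15252)/(-64 + (-1 + 1050)) = -12599/4 - (-21957 + 1/15252)/(-64 + 1049) = -12599/4 - (-334888163)/(15252*985) = -12599/4 - 1*(-334888163/15023220) = -12599/4 + 334888163/15023220 = -11746124758/3755805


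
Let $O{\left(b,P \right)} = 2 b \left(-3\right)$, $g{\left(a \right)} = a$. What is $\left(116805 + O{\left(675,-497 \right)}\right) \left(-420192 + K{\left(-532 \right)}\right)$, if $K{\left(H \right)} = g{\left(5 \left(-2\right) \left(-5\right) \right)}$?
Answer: $-47373111210$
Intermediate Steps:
$K{\left(H \right)} = 50$ ($K{\left(H \right)} = 5 \left(-2\right) \left(-5\right) = \left(-10\right) \left(-5\right) = 50$)
$O{\left(b,P \right)} = - 6 b$
$\left(116805 + O{\left(675,-497 \right)}\right) \left(-420192 + K{\left(-532 \right)}\right) = \left(116805 - 4050\right) \left(-420192 + 50\right) = \left(116805 - 4050\right) \left(-420142\right) = 112755 \left(-420142\right) = -47373111210$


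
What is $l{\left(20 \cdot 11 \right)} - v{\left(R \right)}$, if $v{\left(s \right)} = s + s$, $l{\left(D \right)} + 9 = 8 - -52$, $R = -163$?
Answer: $377$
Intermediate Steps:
$l{\left(D \right)} = 51$ ($l{\left(D \right)} = -9 + \left(8 - -52\right) = -9 + \left(8 + 52\right) = -9 + 60 = 51$)
$v{\left(s \right)} = 2 s$
$l{\left(20 \cdot 11 \right)} - v{\left(R \right)} = 51 - 2 \left(-163\right) = 51 - -326 = 51 + 326 = 377$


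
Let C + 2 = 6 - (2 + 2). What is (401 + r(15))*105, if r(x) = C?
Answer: 42105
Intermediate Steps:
C = 0 (C = -2 + (6 - (2 + 2)) = -2 + (6 - 1*4) = -2 + (6 - 4) = -2 + 2 = 0)
r(x) = 0
(401 + r(15))*105 = (401 + 0)*105 = 401*105 = 42105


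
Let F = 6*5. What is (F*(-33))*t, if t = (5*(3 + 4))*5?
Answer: -173250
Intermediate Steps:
t = 175 (t = (5*7)*5 = 35*5 = 175)
F = 30
(F*(-33))*t = (30*(-33))*175 = -990*175 = -173250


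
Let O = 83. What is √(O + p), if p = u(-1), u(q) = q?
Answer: √82 ≈ 9.0554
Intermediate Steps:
p = -1
√(O + p) = √(83 - 1) = √82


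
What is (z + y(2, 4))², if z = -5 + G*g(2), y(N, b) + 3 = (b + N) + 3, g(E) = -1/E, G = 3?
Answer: ¼ ≈ 0.25000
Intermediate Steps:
y(N, b) = N + b (y(N, b) = -3 + ((b + N) + 3) = -3 + ((N + b) + 3) = -3 + (3 + N + b) = N + b)
z = -13/2 (z = -5 + 3*(-1/2) = -5 + 3*(-1*½) = -5 + 3*(-½) = -5 - 3/2 = -13/2 ≈ -6.5000)
(z + y(2, 4))² = (-13/2 + (2 + 4))² = (-13/2 + 6)² = (-½)² = ¼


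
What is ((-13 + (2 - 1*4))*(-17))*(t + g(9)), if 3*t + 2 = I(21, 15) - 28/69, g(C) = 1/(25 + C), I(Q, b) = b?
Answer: 148765/138 ≈ 1078.0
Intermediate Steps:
t = 869/207 (t = -⅔ + (15 - 28/69)/3 = -⅔ + (⅓)*(1007/69) = -⅔ + 1007/207 = 869/207 ≈ 4.1981)
((-13 + (2 - 1*4))*(-17))*(t + g(9)) = ((-13 + (2 - 1*4))*(-17))*(869/207 + 1/(25 + 9)) = ((-13 + (2 - 4))*(-17))*(869/207 + 1/34) = ((-13 - 2)*(-17))*(869/207 + 1/34) = -15*(-17)*(29753/7038) = 255*(29753/7038) = 148765/138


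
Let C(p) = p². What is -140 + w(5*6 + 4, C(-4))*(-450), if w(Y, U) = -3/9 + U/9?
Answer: -790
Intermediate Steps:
w(Y, U) = -⅓ + U/9 (w(Y, U) = -3*⅑ + U*(⅑) = -⅓ + U/9)
-140 + w(5*6 + 4, C(-4))*(-450) = -140 + (-⅓ + (⅑)*(-4)²)*(-450) = -140 + (-⅓ + (⅑)*16)*(-450) = -140 + (-⅓ + 16/9)*(-450) = -140 + (13/9)*(-450) = -140 - 650 = -790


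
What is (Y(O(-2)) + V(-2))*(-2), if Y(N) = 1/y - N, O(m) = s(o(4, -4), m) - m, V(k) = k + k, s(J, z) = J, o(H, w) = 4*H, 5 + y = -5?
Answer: 221/5 ≈ 44.200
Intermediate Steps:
y = -10 (y = -5 - 5 = -10)
V(k) = 2*k
O(m) = 16 - m (O(m) = 4*4 - m = 16 - m)
Y(N) = -⅒ - N (Y(N) = 1/(-10) - N = -⅒ - N)
(Y(O(-2)) + V(-2))*(-2) = ((-⅒ - (16 - 1*(-2))) + 2*(-2))*(-2) = ((-⅒ - (16 + 2)) - 4)*(-2) = ((-⅒ - 1*18) - 4)*(-2) = ((-⅒ - 18) - 4)*(-2) = (-181/10 - 4)*(-2) = -221/10*(-2) = 221/5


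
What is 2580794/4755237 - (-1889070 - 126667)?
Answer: 9585309745463/4755237 ≈ 2.0157e+6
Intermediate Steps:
2580794/4755237 - (-1889070 - 126667) = 2580794*(1/4755237) - 1*(-2015737) = 2580794/4755237 + 2015737 = 9585309745463/4755237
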